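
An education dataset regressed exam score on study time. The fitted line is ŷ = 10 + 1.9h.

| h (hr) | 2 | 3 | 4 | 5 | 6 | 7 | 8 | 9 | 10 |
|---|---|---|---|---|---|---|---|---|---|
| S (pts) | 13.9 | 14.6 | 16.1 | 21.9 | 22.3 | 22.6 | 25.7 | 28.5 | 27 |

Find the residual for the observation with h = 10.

r = -2

ŷ = 10 + 1.9·10 = 29
r = 27 − 29 = -2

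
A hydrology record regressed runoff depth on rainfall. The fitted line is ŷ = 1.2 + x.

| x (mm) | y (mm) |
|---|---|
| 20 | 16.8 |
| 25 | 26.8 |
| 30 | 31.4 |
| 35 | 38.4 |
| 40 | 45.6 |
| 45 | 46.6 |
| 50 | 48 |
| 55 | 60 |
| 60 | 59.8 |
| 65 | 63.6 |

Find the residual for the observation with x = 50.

ŷ = 1.2 + 50 = 51.2
r = 48 − 51.2 = -3.2

r = -3.2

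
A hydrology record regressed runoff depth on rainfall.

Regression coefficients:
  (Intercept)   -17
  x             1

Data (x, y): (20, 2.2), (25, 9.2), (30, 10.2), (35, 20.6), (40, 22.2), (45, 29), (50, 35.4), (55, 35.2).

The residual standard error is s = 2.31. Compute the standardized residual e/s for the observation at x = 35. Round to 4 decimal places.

1.1255

ŷ = -17 + 35 = 18
e = 20.6 − 18 = 2.6
e/s = 2.6 / 2.31 = 1.1255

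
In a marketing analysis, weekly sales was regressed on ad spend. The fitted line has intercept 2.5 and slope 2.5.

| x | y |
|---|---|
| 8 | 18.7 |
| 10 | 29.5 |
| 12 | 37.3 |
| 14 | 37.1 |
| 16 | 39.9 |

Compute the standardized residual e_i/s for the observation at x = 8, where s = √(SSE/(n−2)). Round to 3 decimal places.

-0.946

x=8: ŷ = 2.5 + 2.5·8 = 22.5; e = 18.7 − 22.5 = -3.8
x=10: ŷ = 2.5 + 2.5·10 = 27.5; e = 29.5 − 27.5 = 2
x=12: ŷ = 2.5 + 2.5·12 = 32.5; e = 37.3 − 32.5 = 4.8
x=14: ŷ = 2.5 + 2.5·14 = 37.5; e = 37.1 − 37.5 = -0.4
x=16: ŷ = 2.5 + 2.5·16 = 42.5; e = 39.9 − 42.5 = -2.6
SSE = 14.44 + 4 + 23.04 + 0.16 + 6.76 = 48.4
s = √(48.4/3) = 4.01663
e/s = -3.8 / 4.01663 = -0.946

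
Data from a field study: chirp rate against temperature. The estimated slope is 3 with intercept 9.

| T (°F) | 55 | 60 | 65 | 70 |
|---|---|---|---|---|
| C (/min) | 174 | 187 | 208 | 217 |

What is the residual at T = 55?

Ĉ = 9 + 3·55 = 174
r = 174 − 174 = 0

r = 0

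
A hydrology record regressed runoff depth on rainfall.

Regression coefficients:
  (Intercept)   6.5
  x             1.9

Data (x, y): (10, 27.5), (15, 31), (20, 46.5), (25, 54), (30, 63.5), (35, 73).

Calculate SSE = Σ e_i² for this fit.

SSE = 24

x=10: ŷ = 6.5 + 1.9·10 = 25.5; e = 27.5 − 25.5 = 2
x=15: ŷ = 6.5 + 1.9·15 = 35; e = 31 − 35 = -4
x=20: ŷ = 6.5 + 1.9·20 = 44.5; e = 46.5 − 44.5 = 2
x=25: ŷ = 6.5 + 1.9·25 = 54; e = 54 − 54 = 0
x=30: ŷ = 6.5 + 1.9·30 = 63.5; e = 63.5 − 63.5 = 0
x=35: ŷ = 6.5 + 1.9·35 = 73; e = 73 − 73 = 0
SSE = 4 + 16 + 4 + 0 + 0 + 0 = 24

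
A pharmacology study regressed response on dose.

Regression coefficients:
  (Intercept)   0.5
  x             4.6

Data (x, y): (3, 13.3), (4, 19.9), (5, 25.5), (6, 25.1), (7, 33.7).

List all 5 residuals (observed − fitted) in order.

-1, 1, 2, -3, 1

x=3: ŷ = 0.5 + 4.6·3 = 14.3; r = 13.3 − 14.3 = -1
x=4: ŷ = 0.5 + 4.6·4 = 18.9; r = 19.9 − 18.9 = 1
x=5: ŷ = 0.5 + 4.6·5 = 23.5; r = 25.5 − 23.5 = 2
x=6: ŷ = 0.5 + 4.6·6 = 28.1; r = 25.1 − 28.1 = -3
x=7: ŷ = 0.5 + 4.6·7 = 32.7; r = 33.7 − 32.7 = 1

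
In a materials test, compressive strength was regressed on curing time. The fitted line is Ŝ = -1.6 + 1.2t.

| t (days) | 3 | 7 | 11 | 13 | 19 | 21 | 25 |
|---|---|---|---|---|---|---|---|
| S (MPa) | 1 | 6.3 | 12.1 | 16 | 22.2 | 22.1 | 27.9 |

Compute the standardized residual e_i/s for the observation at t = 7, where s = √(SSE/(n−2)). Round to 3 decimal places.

-0.373

t=3: Ŝ = -1.6 + 1.2·3 = 2; e = 1 − 2 = -1
t=7: Ŝ = -1.6 + 1.2·7 = 6.8; e = 6.3 − 6.8 = -0.5
t=11: Ŝ = -1.6 + 1.2·11 = 11.6; e = 12.1 − 11.6 = 0.5
t=13: Ŝ = -1.6 + 1.2·13 = 14; e = 16 − 14 = 2
t=19: Ŝ = -1.6 + 1.2·19 = 21.2; e = 22.2 − 21.2 = 1
t=21: Ŝ = -1.6 + 1.2·21 = 23.6; e = 22.1 − 23.6 = -1.5
t=25: Ŝ = -1.6 + 1.2·25 = 28.4; e = 27.9 − 28.4 = -0.5
SSE = 1 + 0.25 + 0.25 + 4 + 1 + 2.25 + 0.25 = 9
s = √(9/5) = 1.34164
e/s = -0.5 / 1.34164 = -0.373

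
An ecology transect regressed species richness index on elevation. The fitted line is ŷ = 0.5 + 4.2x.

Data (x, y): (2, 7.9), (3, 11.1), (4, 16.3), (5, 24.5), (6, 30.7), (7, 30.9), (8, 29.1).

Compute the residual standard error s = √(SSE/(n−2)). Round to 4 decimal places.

x=2: ŷ = 0.5 + 4.2·2 = 8.9; r = 7.9 − 8.9 = -1
x=3: ŷ = 0.5 + 4.2·3 = 13.1; r = 11.1 − 13.1 = -2
x=4: ŷ = 0.5 + 4.2·4 = 17.3; r = 16.3 − 17.3 = -1
x=5: ŷ = 0.5 + 4.2·5 = 21.5; r = 24.5 − 21.5 = 3
x=6: ŷ = 0.5 + 4.2·6 = 25.7; r = 30.7 − 25.7 = 5
x=7: ŷ = 0.5 + 4.2·7 = 29.9; r = 30.9 − 29.9 = 1
x=8: ŷ = 0.5 + 4.2·8 = 34.1; r = 29.1 − 34.1 = -5
SSE = 1 + 4 + 1 + 9 + 25 + 1 + 25 = 66
s = √(66/5) = √13.2 ≈ 3.6332

s = 3.6332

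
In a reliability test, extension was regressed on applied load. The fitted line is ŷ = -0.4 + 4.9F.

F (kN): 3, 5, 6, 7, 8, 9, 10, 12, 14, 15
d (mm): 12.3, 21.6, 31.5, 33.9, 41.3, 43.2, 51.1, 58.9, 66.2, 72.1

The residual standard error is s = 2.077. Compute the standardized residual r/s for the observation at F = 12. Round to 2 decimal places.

ŷ = -0.4 + 4.9·12 = 58.4
r = 58.9 − 58.4 = 0.5
r/s = 0.5 / 2.077 = 0.24

0.24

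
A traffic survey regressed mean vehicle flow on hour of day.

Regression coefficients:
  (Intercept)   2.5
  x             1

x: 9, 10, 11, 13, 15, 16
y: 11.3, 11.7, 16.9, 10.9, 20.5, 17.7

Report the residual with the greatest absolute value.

x=9: ŷ = 2.5 + 9 = 11.5; e = 11.3 − 11.5 = -0.2
x=10: ŷ = 2.5 + 10 = 12.5; e = 11.7 − 12.5 = -0.8
x=11: ŷ = 2.5 + 11 = 13.5; e = 16.9 − 13.5 = 3.4
x=13: ŷ = 2.5 + 13 = 15.5; e = 10.9 − 15.5 = -4.6
x=15: ŷ = 2.5 + 15 = 17.5; e = 20.5 − 17.5 = 3
x=16: ŷ = 2.5 + 16 = 18.5; e = 17.7 − 18.5 = -0.8
Largest |e| is 4.6 at x = 13, residual -4.6.

e = -4.6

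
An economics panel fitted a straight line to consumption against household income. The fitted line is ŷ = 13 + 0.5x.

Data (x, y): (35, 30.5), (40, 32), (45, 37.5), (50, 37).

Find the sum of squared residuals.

x=35: ŷ = 13 + 0.5·35 = 30.5; e = 30.5 − 30.5 = 0
x=40: ŷ = 13 + 0.5·40 = 33; e = 32 − 33 = -1
x=45: ŷ = 13 + 0.5·45 = 35.5; e = 37.5 − 35.5 = 2
x=50: ŷ = 13 + 0.5·50 = 38; e = 37 − 38 = -1
SSE = 0 + 1 + 4 + 1 = 6

SSE = 6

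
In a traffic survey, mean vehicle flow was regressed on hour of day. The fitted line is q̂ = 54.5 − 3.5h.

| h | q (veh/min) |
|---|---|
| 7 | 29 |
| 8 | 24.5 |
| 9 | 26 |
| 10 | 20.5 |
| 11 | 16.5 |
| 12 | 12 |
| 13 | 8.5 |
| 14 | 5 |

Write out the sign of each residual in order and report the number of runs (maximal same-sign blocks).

h=7: q̂ = 54.5 − 3.5·7 = 30; r = 29 − 30 = -1
h=8: q̂ = 54.5 − 3.5·8 = 26.5; r = 24.5 − 26.5 = -2
h=9: q̂ = 54.5 − 3.5·9 = 23; r = 26 − 23 = 3
h=10: q̂ = 54.5 − 3.5·10 = 19.5; r = 20.5 − 19.5 = 1
h=11: q̂ = 54.5 − 3.5·11 = 16; r = 16.5 − 16 = 0.5
h=12: q̂ = 54.5 − 3.5·12 = 12.5; r = 12 − 12.5 = -0.5
h=13: q̂ = 54.5 − 3.5·13 = 9; r = 8.5 − 9 = -0.5
h=14: q̂ = 54.5 − 3.5·14 = 5.5; r = 5 − 5.5 = -0.5
Signs: − − + + + − − −
Runs: −×2, +×3, −×3 → 3

3 runs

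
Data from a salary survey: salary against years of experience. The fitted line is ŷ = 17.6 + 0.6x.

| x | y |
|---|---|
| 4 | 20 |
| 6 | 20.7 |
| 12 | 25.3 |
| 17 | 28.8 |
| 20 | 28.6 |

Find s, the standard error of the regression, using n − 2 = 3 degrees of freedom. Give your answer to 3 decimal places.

x=4: ŷ = 17.6 + 0.6·4 = 20; r = 20 − 20 = 0
x=6: ŷ = 17.6 + 0.6·6 = 21.2; r = 20.7 − 21.2 = -0.5
x=12: ŷ = 17.6 + 0.6·12 = 24.8; r = 25.3 − 24.8 = 0.5
x=17: ŷ = 17.6 + 0.6·17 = 27.8; r = 28.8 − 27.8 = 1
x=20: ŷ = 17.6 + 0.6·20 = 29.6; r = 28.6 − 29.6 = -1
SSE = 0 + 0.25 + 0.25 + 1 + 1 = 2.5
s = √(2.5/3) = √0.833333 ≈ 0.913

s = 0.913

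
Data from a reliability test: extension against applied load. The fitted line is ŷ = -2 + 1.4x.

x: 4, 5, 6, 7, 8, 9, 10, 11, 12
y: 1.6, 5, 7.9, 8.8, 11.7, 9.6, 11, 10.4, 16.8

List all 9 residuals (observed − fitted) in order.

-2, 0, 1.5, 1, 2.5, -1, -1, -3, 2

x=4: ŷ = -2 + 1.4·4 = 3.6; r = 1.6 − 3.6 = -2
x=5: ŷ = -2 + 1.4·5 = 5; r = 5 − 5 = 0
x=6: ŷ = -2 + 1.4·6 = 6.4; r = 7.9 − 6.4 = 1.5
x=7: ŷ = -2 + 1.4·7 = 7.8; r = 8.8 − 7.8 = 1
x=8: ŷ = -2 + 1.4·8 = 9.2; r = 11.7 − 9.2 = 2.5
x=9: ŷ = -2 + 1.4·9 = 10.6; r = 9.6 − 10.6 = -1
x=10: ŷ = -2 + 1.4·10 = 12; r = 11 − 12 = -1
x=11: ŷ = -2 + 1.4·11 = 13.4; r = 10.4 − 13.4 = -3
x=12: ŷ = -2 + 1.4·12 = 14.8; r = 16.8 − 14.8 = 2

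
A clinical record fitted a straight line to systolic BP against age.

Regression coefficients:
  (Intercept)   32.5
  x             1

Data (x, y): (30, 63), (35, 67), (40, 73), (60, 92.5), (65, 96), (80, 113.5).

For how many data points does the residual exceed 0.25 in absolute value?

x=30: ŷ = 32.5 + 30 = 62.5; r = 63 − 62.5 = 0.5
x=35: ŷ = 32.5 + 35 = 67.5; r = 67 − 67.5 = -0.5
x=40: ŷ = 32.5 + 40 = 72.5; r = 73 − 72.5 = 0.5
x=60: ŷ = 32.5 + 60 = 92.5; r = 92.5 − 92.5 = 0
x=65: ŷ = 32.5 + 65 = 97.5; r = 96 − 97.5 = -1.5
x=80: ŷ = 32.5 + 80 = 112.5; r = 113.5 − 112.5 = 1
|r| > 0.25: x=30 (|r|=0.5), x=35 (|r|=0.5), x=40 (|r|=0.5), x=65 (|r|=1.5), x=80 (|r|=1) → 5

5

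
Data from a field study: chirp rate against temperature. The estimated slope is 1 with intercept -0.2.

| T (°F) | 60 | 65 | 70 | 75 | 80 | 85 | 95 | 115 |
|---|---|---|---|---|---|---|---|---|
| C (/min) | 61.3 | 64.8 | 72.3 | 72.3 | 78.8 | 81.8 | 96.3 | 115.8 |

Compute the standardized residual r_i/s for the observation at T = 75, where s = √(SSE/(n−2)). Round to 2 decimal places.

T=60: ŷ = -0.2 + 60 = 59.8; r = 61.3 − 59.8 = 1.5
T=65: ŷ = -0.2 + 65 = 64.8; r = 64.8 − 64.8 = 0
T=70: ŷ = -0.2 + 70 = 69.8; r = 72.3 − 69.8 = 2.5
T=75: ŷ = -0.2 + 75 = 74.8; r = 72.3 − 74.8 = -2.5
T=80: ŷ = -0.2 + 80 = 79.8; r = 78.8 − 79.8 = -1
T=85: ŷ = -0.2 + 85 = 84.8; r = 81.8 − 84.8 = -3
T=95: ŷ = -0.2 + 95 = 94.8; r = 96.3 − 94.8 = 1.5
T=115: ŷ = -0.2 + 115 = 114.8; r = 115.8 − 114.8 = 1
SSE = 2.25 + 0 + 6.25 + 6.25 + 1 + 9 + 2.25 + 1 = 28
s = √(28/6) = 2.16025
r/s = -2.5 / 2.16025 = -1.16

-1.16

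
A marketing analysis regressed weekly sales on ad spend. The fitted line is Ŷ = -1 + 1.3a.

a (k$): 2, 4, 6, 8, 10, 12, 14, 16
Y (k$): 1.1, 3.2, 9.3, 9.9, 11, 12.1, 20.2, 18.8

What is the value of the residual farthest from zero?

r = 3

a=2: Ŷ = -1 + 1.3·2 = 1.6; r = 1.1 − 1.6 = -0.5
a=4: Ŷ = -1 + 1.3·4 = 4.2; r = 3.2 − 4.2 = -1
a=6: Ŷ = -1 + 1.3·6 = 6.8; r = 9.3 − 6.8 = 2.5
a=8: Ŷ = -1 + 1.3·8 = 9.4; r = 9.9 − 9.4 = 0.5
a=10: Ŷ = -1 + 1.3·10 = 12; r = 11 − 12 = -1
a=12: Ŷ = -1 + 1.3·12 = 14.6; r = 12.1 − 14.6 = -2.5
a=14: Ŷ = -1 + 1.3·14 = 17.2; r = 20.2 − 17.2 = 3
a=16: Ŷ = -1 + 1.3·16 = 19.8; r = 18.8 − 19.8 = -1
Largest |r| is 3 at a = 14, residual 3.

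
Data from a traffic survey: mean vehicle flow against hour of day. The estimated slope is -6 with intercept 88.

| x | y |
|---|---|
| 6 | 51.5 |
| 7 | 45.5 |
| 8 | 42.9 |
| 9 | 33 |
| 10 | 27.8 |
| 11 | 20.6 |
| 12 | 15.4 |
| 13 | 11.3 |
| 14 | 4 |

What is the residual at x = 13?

r = 1.3

ŷ = 88 − 6·13 = 10
r = 11.3 − 10 = 1.3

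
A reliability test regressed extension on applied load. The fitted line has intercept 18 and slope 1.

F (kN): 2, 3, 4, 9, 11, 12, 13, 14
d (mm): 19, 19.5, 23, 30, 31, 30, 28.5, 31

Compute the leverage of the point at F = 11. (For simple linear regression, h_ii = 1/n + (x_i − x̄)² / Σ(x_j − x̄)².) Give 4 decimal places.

h = 0.1636

F̄ = (2 + 3 + 4 + 9 + 11 + 12 + 13 + 14)/8 = 8.5
Σ(F − F̄)² = 42.25 + 30.25 + 20.25 + 0.25 + 6.25 + 12.25 + 20.25 + 30.25 = 162
h = 1/8 + (2.5)²/162 = 0.125 + 0.0385802 = 0.1636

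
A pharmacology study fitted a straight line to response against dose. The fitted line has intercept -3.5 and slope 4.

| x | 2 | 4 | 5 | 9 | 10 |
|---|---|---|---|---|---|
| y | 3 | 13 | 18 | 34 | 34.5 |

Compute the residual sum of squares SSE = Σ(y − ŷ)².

SSE = 11

x=2: ŷ = -3.5 + 4·2 = 4.5; r = 3 − 4.5 = -1.5
x=4: ŷ = -3.5 + 4·4 = 12.5; r = 13 − 12.5 = 0.5
x=5: ŷ = -3.5 + 4·5 = 16.5; r = 18 − 16.5 = 1.5
x=9: ŷ = -3.5 + 4·9 = 32.5; r = 34 − 32.5 = 1.5
x=10: ŷ = -3.5 + 4·10 = 36.5; r = 34.5 − 36.5 = -2
SSE = 2.25 + 0.25 + 2.25 + 2.25 + 4 = 11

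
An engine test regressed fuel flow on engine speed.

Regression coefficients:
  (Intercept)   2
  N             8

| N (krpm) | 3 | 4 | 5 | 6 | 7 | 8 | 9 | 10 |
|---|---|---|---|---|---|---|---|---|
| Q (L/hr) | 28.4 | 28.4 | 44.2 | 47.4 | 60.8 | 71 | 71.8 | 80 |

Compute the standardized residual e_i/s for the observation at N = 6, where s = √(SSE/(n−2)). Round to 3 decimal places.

-0.670

N=3: ŷ = 2 + 8·3 = 26; e = 28.4 − 26 = 2.4
N=4: ŷ = 2 + 8·4 = 34; e = 28.4 − 34 = -5.6
N=5: ŷ = 2 + 8·5 = 42; e = 44.2 − 42 = 2.2
N=6: ŷ = 2 + 8·6 = 50; e = 47.4 − 50 = -2.6
N=7: ŷ = 2 + 8·7 = 58; e = 60.8 − 58 = 2.8
N=8: ŷ = 2 + 8·8 = 66; e = 71 − 66 = 5
N=9: ŷ = 2 + 8·9 = 74; e = 71.8 − 74 = -2.2
N=10: ŷ = 2 + 8·10 = 82; e = 80 − 82 = -2
SSE = 5.76 + 31.36 + 4.84 + 6.76 + 7.84 + 25 + 4.84 + 4 = 90.4
s = √(90.4/6) = 3.88158
e/s = -2.6 / 3.88158 = -0.670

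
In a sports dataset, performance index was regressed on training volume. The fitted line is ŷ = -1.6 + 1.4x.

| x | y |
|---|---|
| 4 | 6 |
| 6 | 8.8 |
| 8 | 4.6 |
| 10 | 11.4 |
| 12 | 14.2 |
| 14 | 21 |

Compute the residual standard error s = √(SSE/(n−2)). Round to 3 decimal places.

s = 3.317

x=4: ŷ = -1.6 + 1.4·4 = 4; e = 6 − 4 = 2
x=6: ŷ = -1.6 + 1.4·6 = 6.8; e = 8.8 − 6.8 = 2
x=8: ŷ = -1.6 + 1.4·8 = 9.6; e = 4.6 − 9.6 = -5
x=10: ŷ = -1.6 + 1.4·10 = 12.4; e = 11.4 − 12.4 = -1
x=12: ŷ = -1.6 + 1.4·12 = 15.2; e = 14.2 − 15.2 = -1
x=14: ŷ = -1.6 + 1.4·14 = 18; e = 21 − 18 = 3
SSE = 4 + 4 + 25 + 1 + 1 + 9 = 44
s = √(44/4) = √11 ≈ 3.317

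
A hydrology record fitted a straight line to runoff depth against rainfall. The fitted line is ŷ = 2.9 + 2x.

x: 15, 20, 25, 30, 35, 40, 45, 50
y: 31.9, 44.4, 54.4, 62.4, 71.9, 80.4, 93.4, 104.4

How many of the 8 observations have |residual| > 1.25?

4

x=15: ŷ = 2.9 + 2·15 = 32.9; e = 31.9 − 32.9 = -1
x=20: ŷ = 2.9 + 2·20 = 42.9; e = 44.4 − 42.9 = 1.5
x=25: ŷ = 2.9 + 2·25 = 52.9; e = 54.4 − 52.9 = 1.5
x=30: ŷ = 2.9 + 2·30 = 62.9; e = 62.4 − 62.9 = -0.5
x=35: ŷ = 2.9 + 2·35 = 72.9; e = 71.9 − 72.9 = -1
x=40: ŷ = 2.9 + 2·40 = 82.9; e = 80.4 − 82.9 = -2.5
x=45: ŷ = 2.9 + 2·45 = 92.9; e = 93.4 − 92.9 = 0.5
x=50: ŷ = 2.9 + 2·50 = 102.9; e = 104.4 − 102.9 = 1.5
|e| > 1.25: x=20 (|e|=1.5), x=25 (|e|=1.5), x=40 (|e|=2.5), x=50 (|e|=1.5) → 4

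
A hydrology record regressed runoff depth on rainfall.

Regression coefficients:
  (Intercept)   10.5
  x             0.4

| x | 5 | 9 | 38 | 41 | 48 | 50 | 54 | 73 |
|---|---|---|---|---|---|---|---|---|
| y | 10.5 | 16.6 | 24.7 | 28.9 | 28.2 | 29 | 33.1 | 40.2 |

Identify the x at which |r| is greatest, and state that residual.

x=5: ŷ = 10.5 + 0.4·5 = 12.5; r = 10.5 − 12.5 = -2
x=9: ŷ = 10.5 + 0.4·9 = 14.1; r = 16.6 − 14.1 = 2.5
x=38: ŷ = 10.5 + 0.4·38 = 25.7; r = 24.7 − 25.7 = -1
x=41: ŷ = 10.5 + 0.4·41 = 26.9; r = 28.9 − 26.9 = 2
x=48: ŷ = 10.5 + 0.4·48 = 29.7; r = 28.2 − 29.7 = -1.5
x=50: ŷ = 10.5 + 0.4·50 = 30.5; r = 29 − 30.5 = -1.5
x=54: ŷ = 10.5 + 0.4·54 = 32.1; r = 33.1 − 32.1 = 1
x=73: ŷ = 10.5 + 0.4·73 = 39.7; r = 40.2 − 39.7 = 0.5
Largest |r| is 2.5 at x = 9, residual 2.5.

x = 9, r = 2.5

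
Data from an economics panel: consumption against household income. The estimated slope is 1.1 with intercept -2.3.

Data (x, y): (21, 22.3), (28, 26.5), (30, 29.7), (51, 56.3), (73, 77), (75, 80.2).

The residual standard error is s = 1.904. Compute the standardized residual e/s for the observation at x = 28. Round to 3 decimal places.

ŷ = -2.3 + 1.1·28 = 28.5
e = 26.5 − 28.5 = -2
e/s = -2 / 1.904 = -1.050

-1.050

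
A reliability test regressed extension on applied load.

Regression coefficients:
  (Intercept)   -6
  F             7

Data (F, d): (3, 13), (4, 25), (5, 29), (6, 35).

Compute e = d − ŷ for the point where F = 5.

e = 0

ŷ = -6 + 7·5 = 29
e = 29 − 29 = 0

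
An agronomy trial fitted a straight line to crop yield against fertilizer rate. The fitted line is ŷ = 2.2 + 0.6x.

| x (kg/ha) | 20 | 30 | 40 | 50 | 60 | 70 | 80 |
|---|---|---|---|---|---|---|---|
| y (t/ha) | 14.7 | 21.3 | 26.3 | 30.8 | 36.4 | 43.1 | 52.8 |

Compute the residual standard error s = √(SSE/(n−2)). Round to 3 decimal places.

s = 1.711

x=20: ŷ = 2.2 + 0.6·20 = 14.2; e = 14.7 − 14.2 = 0.5
x=30: ŷ = 2.2 + 0.6·30 = 20.2; e = 21.3 − 20.2 = 1.1
x=40: ŷ = 2.2 + 0.6·40 = 26.2; e = 26.3 − 26.2 = 0.1
x=50: ŷ = 2.2 + 0.6·50 = 32.2; e = 30.8 − 32.2 = -1.4
x=60: ŷ = 2.2 + 0.6·60 = 38.2; e = 36.4 − 38.2 = -1.8
x=70: ŷ = 2.2 + 0.6·70 = 44.2; e = 43.1 − 44.2 = -1.1
x=80: ŷ = 2.2 + 0.6·80 = 50.2; e = 52.8 − 50.2 = 2.6
SSE = 0.25 + 1.21 + 0.01 + 1.96 + 3.24 + 1.21 + 6.76 = 14.64
s = √(14.64/5) = √2.928 ≈ 1.711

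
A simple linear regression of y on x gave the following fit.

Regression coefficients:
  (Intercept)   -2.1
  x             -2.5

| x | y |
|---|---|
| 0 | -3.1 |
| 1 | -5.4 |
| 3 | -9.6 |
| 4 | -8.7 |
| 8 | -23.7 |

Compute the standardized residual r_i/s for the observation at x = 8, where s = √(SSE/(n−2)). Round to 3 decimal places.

-0.698

x=0: ŷ = -2.1 − 2.5·0 = -2.1; r = -3.1 − (-2.1) = -1
x=1: ŷ = -2.1 − 2.5·1 = -4.6; r = -5.4 − (-4.6) = -0.8
x=3: ŷ = -2.1 − 2.5·3 = -9.6; r = -9.6 − (-9.6) = 0
x=4: ŷ = -2.1 − 2.5·4 = -12.1; r = -8.7 − (-12.1) = 3.4
x=8: ŷ = -2.1 − 2.5·8 = -22.1; r = -23.7 − (-22.1) = -1.6
SSE = 1 + 0.64 + 0 + 11.56 + 2.56 = 15.76
s = √(15.76/3) = 2.29202
r/s = -1.6 / 2.29202 = -0.698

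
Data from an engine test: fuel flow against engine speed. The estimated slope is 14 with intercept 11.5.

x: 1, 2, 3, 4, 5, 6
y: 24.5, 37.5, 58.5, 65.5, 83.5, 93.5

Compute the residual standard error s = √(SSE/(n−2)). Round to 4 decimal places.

s = 3.2404

x=1: ŷ = 11.5 + 14·1 = 25.5; e = 24.5 − 25.5 = -1
x=2: ŷ = 11.5 + 14·2 = 39.5; e = 37.5 − 39.5 = -2
x=3: ŷ = 11.5 + 14·3 = 53.5; e = 58.5 − 53.5 = 5
x=4: ŷ = 11.5 + 14·4 = 67.5; e = 65.5 − 67.5 = -2
x=5: ŷ = 11.5 + 14·5 = 81.5; e = 83.5 − 81.5 = 2
x=6: ŷ = 11.5 + 14·6 = 95.5; e = 93.5 − 95.5 = -2
SSE = 1 + 4 + 25 + 4 + 4 + 4 = 42
s = √(42/4) = √10.5 ≈ 3.2404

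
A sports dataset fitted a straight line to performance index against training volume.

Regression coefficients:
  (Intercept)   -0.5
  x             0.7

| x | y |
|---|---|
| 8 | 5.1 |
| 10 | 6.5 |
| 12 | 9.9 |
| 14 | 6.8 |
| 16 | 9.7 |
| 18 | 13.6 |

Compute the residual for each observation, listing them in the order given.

x=8: ŷ = -0.5 + 0.7·8 = 5.1; r = 5.1 − 5.1 = 0
x=10: ŷ = -0.5 + 0.7·10 = 6.5; r = 6.5 − 6.5 = 0
x=12: ŷ = -0.5 + 0.7·12 = 7.9; r = 9.9 − 7.9 = 2
x=14: ŷ = -0.5 + 0.7·14 = 9.3; r = 6.8 − 9.3 = -2.5
x=16: ŷ = -0.5 + 0.7·16 = 10.7; r = 9.7 − 10.7 = -1
x=18: ŷ = -0.5 + 0.7·18 = 12.1; r = 13.6 − 12.1 = 1.5

0, 0, 2, -2.5, -1, 1.5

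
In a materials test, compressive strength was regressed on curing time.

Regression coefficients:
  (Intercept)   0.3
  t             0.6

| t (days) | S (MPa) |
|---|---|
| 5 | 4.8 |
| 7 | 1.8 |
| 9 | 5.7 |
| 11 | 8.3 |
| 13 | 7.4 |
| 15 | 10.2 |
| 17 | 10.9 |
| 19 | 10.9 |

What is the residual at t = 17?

r = 0.4

ŷ = 0.3 + 0.6·17 = 10.5
r = 10.9 − 10.5 = 0.4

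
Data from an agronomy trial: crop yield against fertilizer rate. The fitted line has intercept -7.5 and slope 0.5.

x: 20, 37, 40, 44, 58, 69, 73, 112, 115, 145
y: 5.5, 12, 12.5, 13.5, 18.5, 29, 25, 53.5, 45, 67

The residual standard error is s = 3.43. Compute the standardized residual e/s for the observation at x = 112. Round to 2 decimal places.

ŷ = -7.5 + 0.5·112 = 48.5
e = 53.5 − 48.5 = 5
e/s = 5 / 3.43 = 1.46

1.46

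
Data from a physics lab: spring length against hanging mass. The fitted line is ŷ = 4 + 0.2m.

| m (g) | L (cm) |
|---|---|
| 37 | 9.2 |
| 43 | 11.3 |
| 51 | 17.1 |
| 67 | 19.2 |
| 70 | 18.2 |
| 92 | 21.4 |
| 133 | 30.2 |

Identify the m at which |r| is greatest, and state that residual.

m=37: ŷ = 4 + 0.2·37 = 11.4; r = 9.2 − 11.4 = -2.2
m=43: ŷ = 4 + 0.2·43 = 12.6; r = 11.3 − 12.6 = -1.3
m=51: ŷ = 4 + 0.2·51 = 14.2; r = 17.1 − 14.2 = 2.9
m=67: ŷ = 4 + 0.2·67 = 17.4; r = 19.2 − 17.4 = 1.8
m=70: ŷ = 4 + 0.2·70 = 18; r = 18.2 − 18 = 0.2
m=92: ŷ = 4 + 0.2·92 = 22.4; r = 21.4 − 22.4 = -1
m=133: ŷ = 4 + 0.2·133 = 30.6; r = 30.2 − 30.6 = -0.4
Largest |r| is 2.9 at m = 51, residual 2.9.

m = 51, r = 2.9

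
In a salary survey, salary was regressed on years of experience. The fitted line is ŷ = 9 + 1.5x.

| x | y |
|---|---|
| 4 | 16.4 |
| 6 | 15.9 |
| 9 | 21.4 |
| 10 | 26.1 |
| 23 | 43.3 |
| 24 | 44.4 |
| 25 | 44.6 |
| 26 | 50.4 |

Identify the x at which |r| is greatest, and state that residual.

x = 26, r = 2.4

x=4: ŷ = 9 + 1.5·4 = 15; r = 16.4 − 15 = 1.4
x=6: ŷ = 9 + 1.5·6 = 18; r = 15.9 − 18 = -2.1
x=9: ŷ = 9 + 1.5·9 = 22.5; r = 21.4 − 22.5 = -1.1
x=10: ŷ = 9 + 1.5·10 = 24; r = 26.1 − 24 = 2.1
x=23: ŷ = 9 + 1.5·23 = 43.5; r = 43.3 − 43.5 = -0.2
x=24: ŷ = 9 + 1.5·24 = 45; r = 44.4 − 45 = -0.6
x=25: ŷ = 9 + 1.5·25 = 46.5; r = 44.6 − 46.5 = -1.9
x=26: ŷ = 9 + 1.5·26 = 48; r = 50.4 − 48 = 2.4
Largest |r| is 2.4 at x = 26, residual 2.4.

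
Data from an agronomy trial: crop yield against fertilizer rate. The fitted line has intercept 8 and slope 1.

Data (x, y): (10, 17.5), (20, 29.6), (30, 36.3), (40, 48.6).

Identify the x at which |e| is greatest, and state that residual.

x = 30, e = -1.7

x=10: ŷ = 8 + 10 = 18; e = 17.5 − 18 = -0.5
x=20: ŷ = 8 + 20 = 28; e = 29.6 − 28 = 1.6
x=30: ŷ = 8 + 30 = 38; e = 36.3 − 38 = -1.7
x=40: ŷ = 8 + 40 = 48; e = 48.6 − 48 = 0.6
Largest |e| is 1.7 at x = 30, residual -1.7.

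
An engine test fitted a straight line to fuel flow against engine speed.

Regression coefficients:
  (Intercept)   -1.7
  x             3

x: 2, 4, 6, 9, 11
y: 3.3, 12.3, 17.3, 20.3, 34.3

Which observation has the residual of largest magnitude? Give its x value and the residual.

x = 9, r = -5

x=2: ŷ = -1.7 + 3·2 = 4.3; r = 3.3 − 4.3 = -1
x=4: ŷ = -1.7 + 3·4 = 10.3; r = 12.3 − 10.3 = 2
x=6: ŷ = -1.7 + 3·6 = 16.3; r = 17.3 − 16.3 = 1
x=9: ŷ = -1.7 + 3·9 = 25.3; r = 20.3 − 25.3 = -5
x=11: ŷ = -1.7 + 3·11 = 31.3; r = 34.3 − 31.3 = 3
Largest |r| is 5 at x = 9, residual -5.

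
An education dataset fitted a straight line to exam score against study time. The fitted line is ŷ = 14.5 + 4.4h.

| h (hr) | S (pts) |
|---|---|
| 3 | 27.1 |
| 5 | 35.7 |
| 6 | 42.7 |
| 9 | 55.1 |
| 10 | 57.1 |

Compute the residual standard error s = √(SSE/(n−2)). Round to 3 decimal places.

s = 1.549

h=3: ŷ = 14.5 + 4.4·3 = 27.7; r = 27.1 − 27.7 = -0.6
h=5: ŷ = 14.5 + 4.4·5 = 36.5; r = 35.7 − 36.5 = -0.8
h=6: ŷ = 14.5 + 4.4·6 = 40.9; r = 42.7 − 40.9 = 1.8
h=9: ŷ = 14.5 + 4.4·9 = 54.1; r = 55.1 − 54.1 = 1
h=10: ŷ = 14.5 + 4.4·10 = 58.5; r = 57.1 − 58.5 = -1.4
SSE = 0.36 + 0.64 + 3.24 + 1 + 1.96 = 7.2
s = √(7.2/3) = √2.4 ≈ 1.549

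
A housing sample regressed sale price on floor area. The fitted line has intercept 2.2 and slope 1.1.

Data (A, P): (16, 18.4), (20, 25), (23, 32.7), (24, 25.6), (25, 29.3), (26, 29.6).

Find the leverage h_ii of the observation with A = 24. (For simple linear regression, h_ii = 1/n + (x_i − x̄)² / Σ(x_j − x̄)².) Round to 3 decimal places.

h = 0.207

Ā = (16 + 20 + 23 + 24 + 25 + 26)/6 = 22.3333
Σ(A − Ā)² = 40.1111 + 5.44444 + 0.444444 + 2.77778 + 7.11111 + 13.4444 = 69.3333
h = 1/6 + (1.66667)²/69.3333 = 0.166667 + 0.0400641 = 0.207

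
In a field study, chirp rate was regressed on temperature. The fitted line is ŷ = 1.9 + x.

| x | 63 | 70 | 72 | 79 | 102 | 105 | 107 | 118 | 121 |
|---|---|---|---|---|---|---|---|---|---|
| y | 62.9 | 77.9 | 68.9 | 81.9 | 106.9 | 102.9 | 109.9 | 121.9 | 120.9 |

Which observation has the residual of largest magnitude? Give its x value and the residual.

x = 70, e = 6

x=63: ŷ = 1.9 + 63 = 64.9; e = 62.9 − 64.9 = -2
x=70: ŷ = 1.9 + 70 = 71.9; e = 77.9 − 71.9 = 6
x=72: ŷ = 1.9 + 72 = 73.9; e = 68.9 − 73.9 = -5
x=79: ŷ = 1.9 + 79 = 80.9; e = 81.9 − 80.9 = 1
x=102: ŷ = 1.9 + 102 = 103.9; e = 106.9 − 103.9 = 3
x=105: ŷ = 1.9 + 105 = 106.9; e = 102.9 − 106.9 = -4
x=107: ŷ = 1.9 + 107 = 108.9; e = 109.9 − 108.9 = 1
x=118: ŷ = 1.9 + 118 = 119.9; e = 121.9 − 119.9 = 2
x=121: ŷ = 1.9 + 121 = 122.9; e = 120.9 − 122.9 = -2
Largest |e| is 6 at x = 70, residual 6.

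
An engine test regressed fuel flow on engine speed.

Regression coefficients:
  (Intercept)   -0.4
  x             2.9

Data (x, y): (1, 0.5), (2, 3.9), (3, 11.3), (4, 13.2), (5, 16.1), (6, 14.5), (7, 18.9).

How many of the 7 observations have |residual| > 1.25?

x=1: ŷ = -0.4 + 2.9·1 = 2.5; r = 0.5 − 2.5 = -2
x=2: ŷ = -0.4 + 2.9·2 = 5.4; r = 3.9 − 5.4 = -1.5
x=3: ŷ = -0.4 + 2.9·3 = 8.3; r = 11.3 − 8.3 = 3
x=4: ŷ = -0.4 + 2.9·4 = 11.2; r = 13.2 − 11.2 = 2
x=5: ŷ = -0.4 + 2.9·5 = 14.1; r = 16.1 − 14.1 = 2
x=6: ŷ = -0.4 + 2.9·6 = 17; r = 14.5 − 17 = -2.5
x=7: ŷ = -0.4 + 2.9·7 = 19.9; r = 18.9 − 19.9 = -1
|r| > 1.25: x=1 (|r|=2), x=2 (|r|=1.5), x=3 (|r|=3), x=4 (|r|=2), x=5 (|r|=2), x=6 (|r|=2.5) → 6

6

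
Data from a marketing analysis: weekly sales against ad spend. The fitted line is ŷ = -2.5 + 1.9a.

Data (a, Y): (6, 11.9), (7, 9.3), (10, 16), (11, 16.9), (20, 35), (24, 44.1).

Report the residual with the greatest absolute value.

a=6: ŷ = -2.5 + 1.9·6 = 8.9; e = 11.9 − 8.9 = 3
a=7: ŷ = -2.5 + 1.9·7 = 10.8; e = 9.3 − 10.8 = -1.5
a=10: ŷ = -2.5 + 1.9·10 = 16.5; e = 16 − 16.5 = -0.5
a=11: ŷ = -2.5 + 1.9·11 = 18.4; e = 16.9 − 18.4 = -1.5
a=20: ŷ = -2.5 + 1.9·20 = 35.5; e = 35 − 35.5 = -0.5
a=24: ŷ = -2.5 + 1.9·24 = 43.1; e = 44.1 − 43.1 = 1
Largest |e| is 3 at a = 6, residual 3.

e = 3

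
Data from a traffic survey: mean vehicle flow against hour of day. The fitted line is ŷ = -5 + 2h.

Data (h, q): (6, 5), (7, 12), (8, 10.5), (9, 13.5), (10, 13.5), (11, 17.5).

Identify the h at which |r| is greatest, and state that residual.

h=6: ŷ = -5 + 2·6 = 7; r = 5 − 7 = -2
h=7: ŷ = -5 + 2·7 = 9; r = 12 − 9 = 3
h=8: ŷ = -5 + 2·8 = 11; r = 10.5 − 11 = -0.5
h=9: ŷ = -5 + 2·9 = 13; r = 13.5 − 13 = 0.5
h=10: ŷ = -5 + 2·10 = 15; r = 13.5 − 15 = -1.5
h=11: ŷ = -5 + 2·11 = 17; r = 17.5 − 17 = 0.5
Largest |r| is 3 at h = 7, residual 3.

h = 7, r = 3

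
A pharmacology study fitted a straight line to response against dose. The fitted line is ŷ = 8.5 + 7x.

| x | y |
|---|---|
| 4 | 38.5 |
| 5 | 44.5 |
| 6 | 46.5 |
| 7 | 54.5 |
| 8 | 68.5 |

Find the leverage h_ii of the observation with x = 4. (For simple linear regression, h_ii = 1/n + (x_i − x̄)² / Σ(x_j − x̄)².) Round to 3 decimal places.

h = 0.600

x̄ = (4 + 5 + 6 + 7 + 8)/5 = 6
Σ(x − x̄)² = 4 + 1 + 0 + 1 + 4 = 10
h = 1/5 + (-2)²/10 = 0.2 + 0.4 = 0.600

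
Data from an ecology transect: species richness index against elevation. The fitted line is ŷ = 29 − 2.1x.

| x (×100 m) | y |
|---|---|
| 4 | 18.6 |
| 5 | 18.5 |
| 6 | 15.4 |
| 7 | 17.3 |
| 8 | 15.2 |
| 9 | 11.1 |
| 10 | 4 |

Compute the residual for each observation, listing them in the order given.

x=4: ŷ = 29 − 2.1·4 = 20.6; r = 18.6 − 20.6 = -2
x=5: ŷ = 29 − 2.1·5 = 18.5; r = 18.5 − 18.5 = 0
x=6: ŷ = 29 − 2.1·6 = 16.4; r = 15.4 − 16.4 = -1
x=7: ŷ = 29 − 2.1·7 = 14.3; r = 17.3 − 14.3 = 3
x=8: ŷ = 29 − 2.1·8 = 12.2; r = 15.2 − 12.2 = 3
x=9: ŷ = 29 − 2.1·9 = 10.1; r = 11.1 − 10.1 = 1
x=10: ŷ = 29 − 2.1·10 = 8; r = 4 − 8 = -4

-2, 0, -1, 3, 3, 1, -4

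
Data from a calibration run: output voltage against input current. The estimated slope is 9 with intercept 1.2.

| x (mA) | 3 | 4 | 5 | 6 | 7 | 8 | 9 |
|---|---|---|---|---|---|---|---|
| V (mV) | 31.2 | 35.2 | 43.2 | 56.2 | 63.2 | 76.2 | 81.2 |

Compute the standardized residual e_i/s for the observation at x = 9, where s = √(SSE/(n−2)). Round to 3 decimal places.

-0.383

x=3: V̂ = 1.2 + 9·3 = 28.2; e = 31.2 − 28.2 = 3
x=4: V̂ = 1.2 + 9·4 = 37.2; e = 35.2 − 37.2 = -2
x=5: V̂ = 1.2 + 9·5 = 46.2; e = 43.2 − 46.2 = -3
x=6: V̂ = 1.2 + 9·6 = 55.2; e = 56.2 − 55.2 = 1
x=7: V̂ = 1.2 + 9·7 = 64.2; e = 63.2 − 64.2 = -1
x=8: V̂ = 1.2 + 9·8 = 73.2; e = 76.2 − 73.2 = 3
x=9: V̂ = 1.2 + 9·9 = 82.2; e = 81.2 − 82.2 = -1
SSE = 9 + 4 + 9 + 1 + 1 + 9 + 1 = 34
s = √(34/5) = 2.60768
e/s = -1 / 2.60768 = -0.383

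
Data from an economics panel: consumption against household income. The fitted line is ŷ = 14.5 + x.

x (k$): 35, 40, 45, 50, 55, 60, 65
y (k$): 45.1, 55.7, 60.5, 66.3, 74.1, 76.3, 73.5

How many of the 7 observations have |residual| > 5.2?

1

x=35: ŷ = 14.5 + 35 = 49.5; e = 45.1 − 49.5 = -4.4
x=40: ŷ = 14.5 + 40 = 54.5; e = 55.7 − 54.5 = 1.2
x=45: ŷ = 14.5 + 45 = 59.5; e = 60.5 − 59.5 = 1
x=50: ŷ = 14.5 + 50 = 64.5; e = 66.3 − 64.5 = 1.8
x=55: ŷ = 14.5 + 55 = 69.5; e = 74.1 − 69.5 = 4.6
x=60: ŷ = 14.5 + 60 = 74.5; e = 76.3 − 74.5 = 1.8
x=65: ŷ = 14.5 + 65 = 79.5; e = 73.5 − 79.5 = -6
|e| > 5.2: x=65 (|e|=6) → 1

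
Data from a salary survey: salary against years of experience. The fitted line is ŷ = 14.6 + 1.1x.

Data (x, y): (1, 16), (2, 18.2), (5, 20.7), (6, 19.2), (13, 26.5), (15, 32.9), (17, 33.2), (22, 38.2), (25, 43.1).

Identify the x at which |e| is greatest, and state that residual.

x=1: ŷ = 14.6 + 1.1·1 = 15.7; e = 16 − 15.7 = 0.3
x=2: ŷ = 14.6 + 1.1·2 = 16.8; e = 18.2 − 16.8 = 1.4
x=5: ŷ = 14.6 + 1.1·5 = 20.1; e = 20.7 − 20.1 = 0.6
x=6: ŷ = 14.6 + 1.1·6 = 21.2; e = 19.2 − 21.2 = -2
x=13: ŷ = 14.6 + 1.1·13 = 28.9; e = 26.5 − 28.9 = -2.4
x=15: ŷ = 14.6 + 1.1·15 = 31.1; e = 32.9 − 31.1 = 1.8
x=17: ŷ = 14.6 + 1.1·17 = 33.3; e = 33.2 − 33.3 = -0.1
x=22: ŷ = 14.6 + 1.1·22 = 38.8; e = 38.2 − 38.8 = -0.6
x=25: ŷ = 14.6 + 1.1·25 = 42.1; e = 43.1 − 42.1 = 1
Largest |e| is 2.4 at x = 13, residual -2.4.

x = 13, e = -2.4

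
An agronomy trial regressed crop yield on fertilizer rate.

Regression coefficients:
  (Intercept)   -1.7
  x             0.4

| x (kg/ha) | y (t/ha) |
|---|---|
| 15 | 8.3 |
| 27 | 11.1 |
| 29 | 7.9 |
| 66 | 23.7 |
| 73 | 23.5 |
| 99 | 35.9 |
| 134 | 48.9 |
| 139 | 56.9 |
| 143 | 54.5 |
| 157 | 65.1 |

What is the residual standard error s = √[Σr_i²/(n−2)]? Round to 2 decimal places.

x=15: ŷ = -1.7 + 0.4·15 = 4.3; r = 8.3 − 4.3 = 4
x=27: ŷ = -1.7 + 0.4·27 = 9.1; r = 11.1 − 9.1 = 2
x=29: ŷ = -1.7 + 0.4·29 = 9.9; r = 7.9 − 9.9 = -2
x=66: ŷ = -1.7 + 0.4·66 = 24.7; r = 23.7 − 24.7 = -1
x=73: ŷ = -1.7 + 0.4·73 = 27.5; r = 23.5 − 27.5 = -4
x=99: ŷ = -1.7 + 0.4·99 = 37.9; r = 35.9 − 37.9 = -2
x=134: ŷ = -1.7 + 0.4·134 = 51.9; r = 48.9 − 51.9 = -3
x=139: ŷ = -1.7 + 0.4·139 = 53.9; r = 56.9 − 53.9 = 3
x=143: ŷ = -1.7 + 0.4·143 = 55.5; r = 54.5 − 55.5 = -1
x=157: ŷ = -1.7 + 0.4·157 = 61.1; r = 65.1 − 61.1 = 4
SSE = 16 + 4 + 4 + 1 + 16 + 4 + 9 + 9 + 1 + 16 = 80
s = √(80/8) = √10 ≈ 3.16

s = 3.16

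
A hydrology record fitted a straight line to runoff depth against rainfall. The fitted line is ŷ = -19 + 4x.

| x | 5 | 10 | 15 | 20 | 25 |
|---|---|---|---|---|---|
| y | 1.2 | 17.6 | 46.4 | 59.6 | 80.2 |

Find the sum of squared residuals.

SSE = 43.36

x=5: ŷ = -19 + 4·5 = 1; e = 1.2 − 1 = 0.2
x=10: ŷ = -19 + 4·10 = 21; e = 17.6 − 21 = -3.4
x=15: ŷ = -19 + 4·15 = 41; e = 46.4 − 41 = 5.4
x=20: ŷ = -19 + 4·20 = 61; e = 59.6 − 61 = -1.4
x=25: ŷ = -19 + 4·25 = 81; e = 80.2 − 81 = -0.8
SSE = 0.04 + 11.56 + 29.16 + 1.96 + 0.64 = 43.36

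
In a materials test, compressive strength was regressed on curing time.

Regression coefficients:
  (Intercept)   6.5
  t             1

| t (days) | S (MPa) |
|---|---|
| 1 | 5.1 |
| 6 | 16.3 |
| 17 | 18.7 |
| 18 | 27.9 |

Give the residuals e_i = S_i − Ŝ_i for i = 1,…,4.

-2.4, 3.8, -4.8, 3.4

t=1: Ŝ = 6.5 + 1 = 7.5; e = 5.1 − 7.5 = -2.4
t=6: Ŝ = 6.5 + 6 = 12.5; e = 16.3 − 12.5 = 3.8
t=17: Ŝ = 6.5 + 17 = 23.5; e = 18.7 − 23.5 = -4.8
t=18: Ŝ = 6.5 + 18 = 24.5; e = 27.9 − 24.5 = 3.4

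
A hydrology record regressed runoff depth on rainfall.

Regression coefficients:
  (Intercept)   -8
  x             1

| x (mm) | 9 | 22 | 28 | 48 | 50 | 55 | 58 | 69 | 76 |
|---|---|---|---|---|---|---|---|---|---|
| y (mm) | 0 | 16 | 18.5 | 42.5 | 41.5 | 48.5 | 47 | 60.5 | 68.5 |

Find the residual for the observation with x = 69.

r = -0.5

ŷ = -8 + 69 = 61
r = 60.5 − 61 = -0.5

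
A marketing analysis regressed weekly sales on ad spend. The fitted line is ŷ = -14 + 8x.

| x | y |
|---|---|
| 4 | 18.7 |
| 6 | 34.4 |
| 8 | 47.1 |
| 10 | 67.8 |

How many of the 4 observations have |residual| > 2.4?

x=4: ŷ = -14 + 8·4 = 18; e = 18.7 − 18 = 0.7
x=6: ŷ = -14 + 8·6 = 34; e = 34.4 − 34 = 0.4
x=8: ŷ = -14 + 8·8 = 50; e = 47.1 − 50 = -2.9
x=10: ŷ = -14 + 8·10 = 66; e = 67.8 − 66 = 1.8
|e| > 2.4: x=8 (|e|=2.9) → 1

1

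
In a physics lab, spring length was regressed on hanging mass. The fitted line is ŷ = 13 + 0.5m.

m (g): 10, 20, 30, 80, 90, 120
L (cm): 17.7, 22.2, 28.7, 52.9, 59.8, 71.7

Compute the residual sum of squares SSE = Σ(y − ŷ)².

m=10: ŷ = 13 + 0.5·10 = 18; r = 17.7 − 18 = -0.3
m=20: ŷ = 13 + 0.5·20 = 23; r = 22.2 − 23 = -0.8
m=30: ŷ = 13 + 0.5·30 = 28; r = 28.7 − 28 = 0.7
m=80: ŷ = 13 + 0.5·80 = 53; r = 52.9 − 53 = -0.1
m=90: ŷ = 13 + 0.5·90 = 58; r = 59.8 − 58 = 1.8
m=120: ŷ = 13 + 0.5·120 = 73; r = 71.7 − 73 = -1.3
SSE = 0.09 + 0.64 + 0.49 + 0.01 + 3.24 + 1.69 = 6.16

SSE = 6.16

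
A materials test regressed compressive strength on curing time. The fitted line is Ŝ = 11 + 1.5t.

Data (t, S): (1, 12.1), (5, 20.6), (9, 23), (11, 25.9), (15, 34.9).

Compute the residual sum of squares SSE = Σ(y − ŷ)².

SSE = 11.34

t=1: Ŝ = 11 + 1.5·1 = 12.5; e = 12.1 − 12.5 = -0.4
t=5: Ŝ = 11 + 1.5·5 = 18.5; e = 20.6 − 18.5 = 2.1
t=9: Ŝ = 11 + 1.5·9 = 24.5; e = 23 − 24.5 = -1.5
t=11: Ŝ = 11 + 1.5·11 = 27.5; e = 25.9 − 27.5 = -1.6
t=15: Ŝ = 11 + 1.5·15 = 33.5; e = 34.9 − 33.5 = 1.4
SSE = 0.16 + 4.41 + 2.25 + 2.56 + 1.96 = 11.34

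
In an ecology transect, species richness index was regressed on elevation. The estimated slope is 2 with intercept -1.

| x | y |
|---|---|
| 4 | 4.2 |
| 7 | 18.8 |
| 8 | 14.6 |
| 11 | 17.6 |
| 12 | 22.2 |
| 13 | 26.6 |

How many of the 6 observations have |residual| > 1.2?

4

x=4: ŷ = -1 + 2·4 = 7; e = 4.2 − 7 = -2.8
x=7: ŷ = -1 + 2·7 = 13; e = 18.8 − 13 = 5.8
x=8: ŷ = -1 + 2·8 = 15; e = 14.6 − 15 = -0.4
x=11: ŷ = -1 + 2·11 = 21; e = 17.6 − 21 = -3.4
x=12: ŷ = -1 + 2·12 = 23; e = 22.2 − 23 = -0.8
x=13: ŷ = -1 + 2·13 = 25; e = 26.6 − 25 = 1.6
|e| > 1.2: x=4 (|e|=2.8), x=7 (|e|=5.8), x=11 (|e|=3.4), x=13 (|e|=1.6) → 4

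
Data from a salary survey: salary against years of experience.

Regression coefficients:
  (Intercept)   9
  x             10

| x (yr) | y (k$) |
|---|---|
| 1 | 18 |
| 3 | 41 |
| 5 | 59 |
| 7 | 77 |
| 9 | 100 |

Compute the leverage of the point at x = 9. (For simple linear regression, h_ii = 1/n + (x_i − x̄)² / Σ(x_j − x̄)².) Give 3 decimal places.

x̄ = (1 + 3 + 5 + 7 + 9)/5 = 5
Σ(x − x̄)² = 16 + 4 + 0 + 4 + 16 = 40
h = 1/5 + (4)²/40 = 0.2 + 0.4 = 0.600

h = 0.600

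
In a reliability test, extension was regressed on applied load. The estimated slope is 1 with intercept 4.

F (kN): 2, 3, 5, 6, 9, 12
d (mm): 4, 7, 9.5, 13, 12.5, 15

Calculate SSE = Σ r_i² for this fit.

SSE = 14.5

F=2: ŷ = 4 + 2 = 6; r = 4 − 6 = -2
F=3: ŷ = 4 + 3 = 7; r = 7 − 7 = 0
F=5: ŷ = 4 + 5 = 9; r = 9.5 − 9 = 0.5
F=6: ŷ = 4 + 6 = 10; r = 13 − 10 = 3
F=9: ŷ = 4 + 9 = 13; r = 12.5 − 13 = -0.5
F=12: ŷ = 4 + 12 = 16; r = 15 − 16 = -1
SSE = 4 + 0 + 0.25 + 9 + 0.25 + 1 = 14.5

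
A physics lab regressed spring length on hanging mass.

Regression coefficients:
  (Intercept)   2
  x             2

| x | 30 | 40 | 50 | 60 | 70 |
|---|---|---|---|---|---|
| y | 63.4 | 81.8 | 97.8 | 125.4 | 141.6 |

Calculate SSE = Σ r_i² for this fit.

SSE = 31.36

x=30: ŷ = 2 + 2·30 = 62; r = 63.4 − 62 = 1.4
x=40: ŷ = 2 + 2·40 = 82; r = 81.8 − 82 = -0.2
x=50: ŷ = 2 + 2·50 = 102; r = 97.8 − 102 = -4.2
x=60: ŷ = 2 + 2·60 = 122; r = 125.4 − 122 = 3.4
x=70: ŷ = 2 + 2·70 = 142; r = 141.6 − 142 = -0.4
SSE = 1.96 + 0.04 + 17.64 + 11.56 + 0.16 = 31.36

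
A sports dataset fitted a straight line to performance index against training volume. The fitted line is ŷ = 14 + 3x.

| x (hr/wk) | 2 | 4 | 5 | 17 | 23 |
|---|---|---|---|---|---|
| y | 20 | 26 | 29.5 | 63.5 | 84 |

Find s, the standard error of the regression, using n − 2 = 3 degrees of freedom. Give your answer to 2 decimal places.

s = 1.08

x=2: ŷ = 14 + 3·2 = 20; r = 20 − 20 = 0
x=4: ŷ = 14 + 3·4 = 26; r = 26 − 26 = 0
x=5: ŷ = 14 + 3·5 = 29; r = 29.5 − 29 = 0.5
x=17: ŷ = 14 + 3·17 = 65; r = 63.5 − 65 = -1.5
x=23: ŷ = 14 + 3·23 = 83; r = 84 − 83 = 1
SSE = 0 + 0 + 0.25 + 2.25 + 1 = 3.5
s = √(3.5/3) = √1.16667 ≈ 1.08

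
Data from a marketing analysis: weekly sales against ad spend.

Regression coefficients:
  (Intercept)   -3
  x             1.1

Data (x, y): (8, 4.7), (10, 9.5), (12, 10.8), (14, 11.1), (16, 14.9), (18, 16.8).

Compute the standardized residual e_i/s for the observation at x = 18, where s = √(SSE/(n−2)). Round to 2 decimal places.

x=8: ŷ = -3 + 1.1·8 = 5.8; e = 4.7 − 5.8 = -1.1
x=10: ŷ = -3 + 1.1·10 = 8; e = 9.5 − 8 = 1.5
x=12: ŷ = -3 + 1.1·12 = 10.2; e = 10.8 − 10.2 = 0.6
x=14: ŷ = -3 + 1.1·14 = 12.4; e = 11.1 − 12.4 = -1.3
x=16: ŷ = -3 + 1.1·16 = 14.6; e = 14.9 − 14.6 = 0.3
x=18: ŷ = -3 + 1.1·18 = 16.8; e = 16.8 − 16.8 = 0
SSE = 1.21 + 2.25 + 0.36 + 1.69 + 0.09 + 0 = 5.6
s = √(5.6/4) = 1.18322
e/s = 0 / 1.18322 = 0.00

0.00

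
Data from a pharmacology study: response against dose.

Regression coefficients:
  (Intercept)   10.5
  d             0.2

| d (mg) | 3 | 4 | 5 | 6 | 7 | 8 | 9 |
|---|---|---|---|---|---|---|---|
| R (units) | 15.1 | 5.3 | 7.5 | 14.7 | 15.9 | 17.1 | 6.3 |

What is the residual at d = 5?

ŷ = 10.5 + 0.2·5 = 11.5
e = 7.5 − 11.5 = -4

e = -4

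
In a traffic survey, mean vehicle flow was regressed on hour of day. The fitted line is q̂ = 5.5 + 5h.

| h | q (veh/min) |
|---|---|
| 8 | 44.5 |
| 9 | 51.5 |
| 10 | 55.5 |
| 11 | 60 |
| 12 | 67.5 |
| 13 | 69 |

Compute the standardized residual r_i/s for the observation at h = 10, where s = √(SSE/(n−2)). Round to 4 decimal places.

h=8: q̂ = 5.5 + 5·8 = 45.5; r = 44.5 − 45.5 = -1
h=9: q̂ = 5.5 + 5·9 = 50.5; r = 51.5 − 50.5 = 1
h=10: q̂ = 5.5 + 5·10 = 55.5; r = 55.5 − 55.5 = 0
h=11: q̂ = 5.5 + 5·11 = 60.5; r = 60 − 60.5 = -0.5
h=12: q̂ = 5.5 + 5·12 = 65.5; r = 67.5 − 65.5 = 2
h=13: q̂ = 5.5 + 5·13 = 70.5; r = 69 − 70.5 = -1.5
SSE = 1 + 1 + 0 + 0.25 + 4 + 2.25 = 8.5
s = √(8.5/4) = 1.45774
r/s = 0 / 1.45774 = 0.0000

0.0000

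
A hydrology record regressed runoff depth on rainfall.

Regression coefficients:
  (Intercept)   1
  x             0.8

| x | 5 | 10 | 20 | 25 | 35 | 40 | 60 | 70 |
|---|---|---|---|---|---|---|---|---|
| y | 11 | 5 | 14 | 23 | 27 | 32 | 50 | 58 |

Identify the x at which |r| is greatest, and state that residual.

x = 5, r = 6

x=5: ŷ = 1 + 0.8·5 = 5; r = 11 − 5 = 6
x=10: ŷ = 1 + 0.8·10 = 9; r = 5 − 9 = -4
x=20: ŷ = 1 + 0.8·20 = 17; r = 14 − 17 = -3
x=25: ŷ = 1 + 0.8·25 = 21; r = 23 − 21 = 2
x=35: ŷ = 1 + 0.8·35 = 29; r = 27 − 29 = -2
x=40: ŷ = 1 + 0.8·40 = 33; r = 32 − 33 = -1
x=60: ŷ = 1 + 0.8·60 = 49; r = 50 − 49 = 1
x=70: ŷ = 1 + 0.8·70 = 57; r = 58 − 57 = 1
Largest |r| is 6 at x = 5, residual 6.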